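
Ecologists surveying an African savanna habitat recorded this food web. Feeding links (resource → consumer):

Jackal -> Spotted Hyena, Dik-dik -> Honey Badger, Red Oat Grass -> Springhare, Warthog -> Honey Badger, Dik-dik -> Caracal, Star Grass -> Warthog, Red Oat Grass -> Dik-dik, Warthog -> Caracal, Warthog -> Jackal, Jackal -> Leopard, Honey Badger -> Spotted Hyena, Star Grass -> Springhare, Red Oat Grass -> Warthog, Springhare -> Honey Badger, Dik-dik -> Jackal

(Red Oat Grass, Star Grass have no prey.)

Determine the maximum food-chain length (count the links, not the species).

One longest chain: Red Oat Grass → Dik-dik → Jackal → Leopard.
It has 4 species and 3 links.

3 links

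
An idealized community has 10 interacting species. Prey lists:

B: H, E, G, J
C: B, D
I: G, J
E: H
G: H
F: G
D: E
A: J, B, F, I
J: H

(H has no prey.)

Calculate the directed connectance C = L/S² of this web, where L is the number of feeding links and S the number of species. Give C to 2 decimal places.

C = 0.17

The web has S = 10 species and L = 17 feeding links.
C = L / S² = 17 / 100 = 0.1700 ≈ 0.17.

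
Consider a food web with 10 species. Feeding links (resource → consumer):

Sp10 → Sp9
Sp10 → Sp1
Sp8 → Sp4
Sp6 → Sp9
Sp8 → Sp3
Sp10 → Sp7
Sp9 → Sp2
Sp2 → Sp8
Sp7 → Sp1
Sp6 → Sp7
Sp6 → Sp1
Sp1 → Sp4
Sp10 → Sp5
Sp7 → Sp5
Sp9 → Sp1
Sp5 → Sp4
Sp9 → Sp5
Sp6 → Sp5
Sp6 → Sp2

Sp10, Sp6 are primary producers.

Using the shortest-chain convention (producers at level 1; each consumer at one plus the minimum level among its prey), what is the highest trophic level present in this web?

4

Producers (level 1): Sp10, Sp6.
Following each consumer down to its lowest-level prey: Sp6 → Sp2 → Sp8 → Sp3 (levels 1 through 4).
All prey of Sp3 (Sp8 3) are at level 3 or above, so Sp3 is at level 1 + 3 = 4.
Every consumer has at least one prey at level 3 or below, so none exceeds level 4.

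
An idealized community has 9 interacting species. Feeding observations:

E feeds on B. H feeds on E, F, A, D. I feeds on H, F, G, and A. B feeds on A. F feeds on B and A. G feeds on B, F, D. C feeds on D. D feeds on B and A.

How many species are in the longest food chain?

One longest chain: A → B → F → G → I.
It has 5 species and 4 links.

5 species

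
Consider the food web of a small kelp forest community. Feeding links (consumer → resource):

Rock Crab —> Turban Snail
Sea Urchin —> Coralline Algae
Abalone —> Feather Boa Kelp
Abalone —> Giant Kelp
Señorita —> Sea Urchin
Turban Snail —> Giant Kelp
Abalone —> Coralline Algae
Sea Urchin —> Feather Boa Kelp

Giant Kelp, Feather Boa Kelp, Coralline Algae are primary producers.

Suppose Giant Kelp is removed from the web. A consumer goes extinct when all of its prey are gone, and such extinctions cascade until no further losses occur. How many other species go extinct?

2

Remove Giant Kelp.
Round 1: Turban Snail (all prey gone) → extinct.
Round 2: Rock Crab (all prey gone) → extinct.
No further losses. Total secondary extinctions: 2.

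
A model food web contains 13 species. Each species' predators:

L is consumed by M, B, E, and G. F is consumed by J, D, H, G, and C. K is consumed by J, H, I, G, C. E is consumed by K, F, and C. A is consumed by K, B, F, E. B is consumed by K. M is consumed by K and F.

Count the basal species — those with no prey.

2

Basal species (no prey listed): A, L.
Count: 2.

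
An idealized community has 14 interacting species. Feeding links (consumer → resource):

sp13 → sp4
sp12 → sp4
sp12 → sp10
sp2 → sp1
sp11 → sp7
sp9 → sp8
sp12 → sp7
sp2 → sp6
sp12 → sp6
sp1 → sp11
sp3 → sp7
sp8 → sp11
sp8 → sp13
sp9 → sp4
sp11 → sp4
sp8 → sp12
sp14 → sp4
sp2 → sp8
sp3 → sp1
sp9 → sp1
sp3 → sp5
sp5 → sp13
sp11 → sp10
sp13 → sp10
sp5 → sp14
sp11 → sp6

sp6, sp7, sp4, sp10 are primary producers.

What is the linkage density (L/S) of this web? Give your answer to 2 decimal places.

L/S = 1.86

There are L = 26 links among S = 14 species.
L/S = 26/14 = 1.8571 ≈ 1.86.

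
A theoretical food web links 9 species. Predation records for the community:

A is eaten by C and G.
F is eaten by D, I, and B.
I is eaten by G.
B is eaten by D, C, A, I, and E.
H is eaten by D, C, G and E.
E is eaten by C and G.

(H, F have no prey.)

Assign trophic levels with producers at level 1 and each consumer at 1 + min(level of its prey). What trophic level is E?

Trophic level 2

H is a producer → level 1.
E eats H → level 2.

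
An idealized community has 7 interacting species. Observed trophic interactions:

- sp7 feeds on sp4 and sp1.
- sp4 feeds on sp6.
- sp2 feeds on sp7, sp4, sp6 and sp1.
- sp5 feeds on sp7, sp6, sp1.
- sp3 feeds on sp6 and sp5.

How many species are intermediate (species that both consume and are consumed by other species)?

3

Intermediate species (has both prey and predators): sp4, sp7, sp5.
Count: 3.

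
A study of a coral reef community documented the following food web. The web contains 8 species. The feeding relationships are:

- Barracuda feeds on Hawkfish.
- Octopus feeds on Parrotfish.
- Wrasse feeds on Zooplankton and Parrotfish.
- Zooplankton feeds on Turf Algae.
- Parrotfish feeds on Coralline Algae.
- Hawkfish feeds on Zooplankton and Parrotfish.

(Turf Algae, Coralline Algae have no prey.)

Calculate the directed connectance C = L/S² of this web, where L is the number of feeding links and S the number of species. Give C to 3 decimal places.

The web has S = 8 species and L = 8 feeding links.
C = L / S² = 8 / 64 = 0.1250 ≈ 0.125.

C = 0.125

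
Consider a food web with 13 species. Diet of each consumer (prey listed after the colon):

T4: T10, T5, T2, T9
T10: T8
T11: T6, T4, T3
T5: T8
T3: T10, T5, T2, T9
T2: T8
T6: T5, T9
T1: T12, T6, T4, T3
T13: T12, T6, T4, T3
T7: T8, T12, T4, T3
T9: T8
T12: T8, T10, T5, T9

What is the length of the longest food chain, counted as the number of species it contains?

4 species

One longest chain: T8 → T10 → T3 → T13.
It has 4 species and 3 links.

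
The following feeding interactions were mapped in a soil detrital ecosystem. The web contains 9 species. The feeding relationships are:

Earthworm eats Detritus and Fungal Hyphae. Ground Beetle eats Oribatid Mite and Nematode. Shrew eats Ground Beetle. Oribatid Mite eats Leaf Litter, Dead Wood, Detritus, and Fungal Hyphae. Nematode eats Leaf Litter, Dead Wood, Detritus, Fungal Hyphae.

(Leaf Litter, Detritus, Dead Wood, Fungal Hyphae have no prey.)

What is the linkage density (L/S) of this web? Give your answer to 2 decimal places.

L/S = 1.44

There are L = 13 links among S = 9 species.
L/S = 13/9 = 1.4444 ≈ 1.44.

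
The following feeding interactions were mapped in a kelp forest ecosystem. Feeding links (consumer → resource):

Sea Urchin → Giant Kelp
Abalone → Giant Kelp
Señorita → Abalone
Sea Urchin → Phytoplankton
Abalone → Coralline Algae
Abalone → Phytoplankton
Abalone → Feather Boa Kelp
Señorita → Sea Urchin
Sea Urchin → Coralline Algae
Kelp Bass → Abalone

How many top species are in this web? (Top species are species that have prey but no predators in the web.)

Top species (has prey, but nothing eats it): Señorita, Kelp Bass.
Count: 2.

2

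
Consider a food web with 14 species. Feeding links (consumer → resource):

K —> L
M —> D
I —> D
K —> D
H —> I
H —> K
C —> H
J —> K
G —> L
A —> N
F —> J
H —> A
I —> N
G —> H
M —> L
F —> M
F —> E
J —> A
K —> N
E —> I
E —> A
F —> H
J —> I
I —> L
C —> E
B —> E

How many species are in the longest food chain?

4 species

One longest chain: L → I → E → B.
It has 4 species and 3 links.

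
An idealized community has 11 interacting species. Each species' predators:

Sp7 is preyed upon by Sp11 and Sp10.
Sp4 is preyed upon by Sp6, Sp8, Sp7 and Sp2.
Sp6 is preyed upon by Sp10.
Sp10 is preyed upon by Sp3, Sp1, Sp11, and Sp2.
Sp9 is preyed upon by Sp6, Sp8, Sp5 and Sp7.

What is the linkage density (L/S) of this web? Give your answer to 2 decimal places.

L/S = 1.36

There are L = 15 links among S = 11 species.
L/S = 15/11 = 1.3636 ≈ 1.36.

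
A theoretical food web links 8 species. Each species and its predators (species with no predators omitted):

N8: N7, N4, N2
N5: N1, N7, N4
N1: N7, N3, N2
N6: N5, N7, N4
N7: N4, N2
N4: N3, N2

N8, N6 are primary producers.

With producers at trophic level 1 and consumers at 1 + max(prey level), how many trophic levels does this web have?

6

Producers (level 1): N8, N6.
N6 → N5 → N1 → N7 → N4 → N2 gives N2 level 6.
No species has a prey at level 6, so no species reaches level 7.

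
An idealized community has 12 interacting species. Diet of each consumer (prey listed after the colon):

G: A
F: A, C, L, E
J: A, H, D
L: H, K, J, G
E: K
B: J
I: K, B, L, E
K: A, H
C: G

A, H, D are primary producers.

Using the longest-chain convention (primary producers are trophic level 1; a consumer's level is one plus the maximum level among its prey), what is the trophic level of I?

A is a producer → level 1.
K eats A (level 1); other prey at levels: H 1 → level 2.
L eats K (level 2); other prey at levels: H 1, J 2, G 2 → level 3.
I eats L (level 3); other prey at levels: K 2, B 3, E 3 → level 4.

Trophic level 4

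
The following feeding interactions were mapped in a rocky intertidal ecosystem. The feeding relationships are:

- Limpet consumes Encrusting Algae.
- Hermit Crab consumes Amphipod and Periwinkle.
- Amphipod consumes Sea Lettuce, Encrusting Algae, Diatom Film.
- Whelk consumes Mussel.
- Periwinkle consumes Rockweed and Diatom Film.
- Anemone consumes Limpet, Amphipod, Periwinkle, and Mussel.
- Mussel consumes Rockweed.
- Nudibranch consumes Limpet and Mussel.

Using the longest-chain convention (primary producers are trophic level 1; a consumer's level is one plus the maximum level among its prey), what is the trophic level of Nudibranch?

Rockweed is a producer → level 1.
Mussel eats Rockweed → level 2.
Nudibranch eats Mussel (level 2); other prey at levels: Limpet 2 → level 3.

Trophic level 3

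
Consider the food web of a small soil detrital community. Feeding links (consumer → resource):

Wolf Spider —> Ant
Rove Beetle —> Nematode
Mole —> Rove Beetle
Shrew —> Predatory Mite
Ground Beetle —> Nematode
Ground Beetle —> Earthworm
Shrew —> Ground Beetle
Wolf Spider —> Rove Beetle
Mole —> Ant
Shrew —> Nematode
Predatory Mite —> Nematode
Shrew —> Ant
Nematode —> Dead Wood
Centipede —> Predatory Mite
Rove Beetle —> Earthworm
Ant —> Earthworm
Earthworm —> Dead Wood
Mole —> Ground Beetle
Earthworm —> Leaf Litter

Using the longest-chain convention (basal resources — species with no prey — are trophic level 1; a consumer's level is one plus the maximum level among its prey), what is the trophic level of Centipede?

Trophic level 4

Dead Wood has no prey (basal) → level 1.
Nematode eats Dead Wood → level 2.
Predatory Mite eats Nematode → level 3.
Centipede eats Predatory Mite → level 4.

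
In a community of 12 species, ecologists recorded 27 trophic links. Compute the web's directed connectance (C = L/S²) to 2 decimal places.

The web has S = 12 species and L = 27 feeding links.
C = L / S² = 27 / 144 = 0.1875 ≈ 0.19.

C = 0.19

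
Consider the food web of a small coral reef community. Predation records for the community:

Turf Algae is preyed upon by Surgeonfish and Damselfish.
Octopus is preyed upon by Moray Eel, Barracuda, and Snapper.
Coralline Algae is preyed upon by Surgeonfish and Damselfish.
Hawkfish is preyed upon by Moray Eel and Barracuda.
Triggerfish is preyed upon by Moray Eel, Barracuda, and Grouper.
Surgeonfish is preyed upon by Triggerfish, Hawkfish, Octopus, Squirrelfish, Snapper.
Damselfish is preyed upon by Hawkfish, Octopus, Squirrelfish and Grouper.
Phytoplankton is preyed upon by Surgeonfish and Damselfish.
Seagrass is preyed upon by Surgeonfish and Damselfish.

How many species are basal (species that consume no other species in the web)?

4

Basal species (no prey listed): Coralline Algae, Seagrass, Phytoplankton, Turf Algae.
Count: 4.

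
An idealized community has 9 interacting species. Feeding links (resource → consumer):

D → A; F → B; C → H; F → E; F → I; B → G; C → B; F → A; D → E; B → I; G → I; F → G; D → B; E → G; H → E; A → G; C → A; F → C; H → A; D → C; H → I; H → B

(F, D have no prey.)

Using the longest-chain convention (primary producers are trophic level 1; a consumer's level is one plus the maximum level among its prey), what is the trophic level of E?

F is a producer → level 1.
C eats F (level 1); other prey at levels: D 1 → level 2.
H eats C → level 3.
E eats H (level 3); other prey at levels: F 1, D 1 → level 4.

Trophic level 4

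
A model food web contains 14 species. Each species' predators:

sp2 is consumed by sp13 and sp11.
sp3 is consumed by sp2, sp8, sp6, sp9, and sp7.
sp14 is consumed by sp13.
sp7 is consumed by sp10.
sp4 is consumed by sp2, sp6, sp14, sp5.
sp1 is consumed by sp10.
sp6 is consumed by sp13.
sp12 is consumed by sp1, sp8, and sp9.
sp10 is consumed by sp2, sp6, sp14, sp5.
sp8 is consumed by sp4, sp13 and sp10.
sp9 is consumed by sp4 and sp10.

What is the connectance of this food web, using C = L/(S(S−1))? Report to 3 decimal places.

The web has S = 14 species and L = 27 feeding links.
C = L / (S(S−1)) = 27 / 182 = 0.1484 ≈ 0.148.

C = 0.148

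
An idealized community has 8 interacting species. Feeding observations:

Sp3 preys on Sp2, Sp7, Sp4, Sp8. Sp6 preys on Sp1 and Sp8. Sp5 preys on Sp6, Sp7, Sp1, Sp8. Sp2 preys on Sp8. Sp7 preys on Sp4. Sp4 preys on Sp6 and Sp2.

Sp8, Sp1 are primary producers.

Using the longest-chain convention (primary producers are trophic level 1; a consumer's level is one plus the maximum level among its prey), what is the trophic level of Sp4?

Sp8 is a producer → level 1.
Sp2 eats Sp8 → level 2.
Sp4 eats Sp2 (level 2); other prey at levels: Sp6 2 → level 3.

Trophic level 3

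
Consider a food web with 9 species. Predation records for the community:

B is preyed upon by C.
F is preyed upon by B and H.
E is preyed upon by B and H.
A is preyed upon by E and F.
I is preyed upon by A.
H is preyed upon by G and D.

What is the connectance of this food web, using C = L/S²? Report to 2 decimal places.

C = 0.12

The web has S = 9 species and L = 10 feeding links.
C = L / S² = 10 / 81 = 0.1235 ≈ 0.12.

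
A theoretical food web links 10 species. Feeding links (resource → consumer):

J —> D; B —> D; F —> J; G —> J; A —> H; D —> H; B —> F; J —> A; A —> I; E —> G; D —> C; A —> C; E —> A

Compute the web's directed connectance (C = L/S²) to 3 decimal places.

The web has S = 10 species and L = 13 feeding links.
C = L / S² = 13 / 100 = 0.1300 ≈ 0.130.

C = 0.130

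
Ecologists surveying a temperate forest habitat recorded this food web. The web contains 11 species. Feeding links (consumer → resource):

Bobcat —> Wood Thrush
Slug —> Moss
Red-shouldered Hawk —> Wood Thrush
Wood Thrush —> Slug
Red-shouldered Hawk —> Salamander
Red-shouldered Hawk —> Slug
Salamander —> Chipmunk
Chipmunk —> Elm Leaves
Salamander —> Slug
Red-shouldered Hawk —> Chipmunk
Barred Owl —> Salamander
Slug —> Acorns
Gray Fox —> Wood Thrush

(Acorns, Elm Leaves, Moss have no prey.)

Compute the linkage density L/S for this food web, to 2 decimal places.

There are L = 13 links among S = 11 species.
L/S = 13/11 = 1.1818 ≈ 1.18.

L/S = 1.18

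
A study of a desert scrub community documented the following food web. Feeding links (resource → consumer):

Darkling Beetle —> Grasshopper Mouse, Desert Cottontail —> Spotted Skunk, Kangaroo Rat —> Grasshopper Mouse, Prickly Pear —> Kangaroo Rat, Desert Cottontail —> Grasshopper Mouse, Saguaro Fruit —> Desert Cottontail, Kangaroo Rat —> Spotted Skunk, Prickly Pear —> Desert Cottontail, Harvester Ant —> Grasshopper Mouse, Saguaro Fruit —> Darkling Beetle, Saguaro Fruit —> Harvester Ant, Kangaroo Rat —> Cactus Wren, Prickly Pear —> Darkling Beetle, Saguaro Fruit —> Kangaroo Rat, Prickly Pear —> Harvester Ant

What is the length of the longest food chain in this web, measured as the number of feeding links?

One longest chain: Saguaro Fruit → Kangaroo Rat → Cactus Wren.
It has 3 species and 2 links.

2 links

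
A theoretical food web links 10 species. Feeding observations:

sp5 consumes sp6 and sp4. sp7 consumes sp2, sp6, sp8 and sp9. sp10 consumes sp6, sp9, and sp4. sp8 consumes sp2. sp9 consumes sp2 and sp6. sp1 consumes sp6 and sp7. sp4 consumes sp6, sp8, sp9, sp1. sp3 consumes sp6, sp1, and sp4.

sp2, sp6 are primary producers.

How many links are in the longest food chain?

One longest chain: sp2 → sp9 → sp7 → sp1 → sp4 → sp5.
It has 6 species and 5 links.

5 links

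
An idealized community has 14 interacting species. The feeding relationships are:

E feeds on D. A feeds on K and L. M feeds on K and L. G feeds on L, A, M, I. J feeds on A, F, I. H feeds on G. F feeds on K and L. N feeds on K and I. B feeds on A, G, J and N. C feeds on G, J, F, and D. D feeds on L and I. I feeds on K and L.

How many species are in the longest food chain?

4 species

One longest chain: K → M → G → H.
It has 4 species and 3 links.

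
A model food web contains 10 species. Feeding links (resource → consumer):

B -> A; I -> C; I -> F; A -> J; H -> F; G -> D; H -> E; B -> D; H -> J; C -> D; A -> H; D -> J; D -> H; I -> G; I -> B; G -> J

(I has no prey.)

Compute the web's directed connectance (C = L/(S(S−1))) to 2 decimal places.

The web has S = 10 species and L = 16 feeding links.
C = L / (S(S−1)) = 16 / 90 = 0.1778 ≈ 0.18.

C = 0.18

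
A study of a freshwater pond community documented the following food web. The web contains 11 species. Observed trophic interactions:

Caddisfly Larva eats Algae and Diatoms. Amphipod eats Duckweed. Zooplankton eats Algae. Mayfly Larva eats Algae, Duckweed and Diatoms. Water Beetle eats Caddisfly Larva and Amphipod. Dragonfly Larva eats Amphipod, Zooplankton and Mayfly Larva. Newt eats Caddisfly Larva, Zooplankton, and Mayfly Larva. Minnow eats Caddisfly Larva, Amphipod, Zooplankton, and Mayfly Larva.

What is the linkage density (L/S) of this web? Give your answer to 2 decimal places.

L/S = 1.73

There are L = 19 links among S = 11 species.
L/S = 19/11 = 1.7273 ≈ 1.73.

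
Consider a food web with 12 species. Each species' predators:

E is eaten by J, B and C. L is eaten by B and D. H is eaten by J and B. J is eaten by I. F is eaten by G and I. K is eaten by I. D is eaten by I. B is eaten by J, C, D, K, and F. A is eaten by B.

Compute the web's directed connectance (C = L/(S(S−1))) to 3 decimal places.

C = 0.136

The web has S = 12 species and L = 18 feeding links.
C = L / (S(S−1)) = 18 / 132 = 0.1364 ≈ 0.136.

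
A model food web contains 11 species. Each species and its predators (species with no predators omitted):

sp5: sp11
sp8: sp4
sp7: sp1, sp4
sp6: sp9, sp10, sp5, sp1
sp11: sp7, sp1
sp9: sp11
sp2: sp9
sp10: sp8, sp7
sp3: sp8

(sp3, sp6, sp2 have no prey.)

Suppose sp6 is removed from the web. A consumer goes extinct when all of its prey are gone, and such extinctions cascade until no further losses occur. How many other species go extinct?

Remove sp6.
Round 1: sp10 (all prey gone), sp5 (all prey gone) → extinct.
No further losses. Total secondary extinctions: 2.

2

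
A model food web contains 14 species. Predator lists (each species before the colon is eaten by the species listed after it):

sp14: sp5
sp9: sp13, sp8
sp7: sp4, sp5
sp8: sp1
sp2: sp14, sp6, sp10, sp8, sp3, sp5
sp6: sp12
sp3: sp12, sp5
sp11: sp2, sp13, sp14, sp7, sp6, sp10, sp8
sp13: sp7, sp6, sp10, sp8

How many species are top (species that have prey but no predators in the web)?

5

Top species (has prey, but nothing eats it): sp10, sp4, sp12, sp1, sp5.
Count: 5.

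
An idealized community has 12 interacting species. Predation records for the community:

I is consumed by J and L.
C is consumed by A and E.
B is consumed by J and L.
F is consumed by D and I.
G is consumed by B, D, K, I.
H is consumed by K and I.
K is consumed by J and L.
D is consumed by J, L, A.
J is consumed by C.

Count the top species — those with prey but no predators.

Top species (has prey, but nothing eats it): L, E, A.
Count: 3.

3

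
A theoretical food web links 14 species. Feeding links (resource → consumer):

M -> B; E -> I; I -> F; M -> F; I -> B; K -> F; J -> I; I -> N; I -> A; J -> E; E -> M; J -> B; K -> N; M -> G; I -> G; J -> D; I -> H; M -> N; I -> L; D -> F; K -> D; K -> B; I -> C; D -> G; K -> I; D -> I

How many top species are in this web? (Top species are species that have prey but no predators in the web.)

Top species (has prey, but nothing eats it): L, B, H, F, N, A, G, C.
Count: 8.

8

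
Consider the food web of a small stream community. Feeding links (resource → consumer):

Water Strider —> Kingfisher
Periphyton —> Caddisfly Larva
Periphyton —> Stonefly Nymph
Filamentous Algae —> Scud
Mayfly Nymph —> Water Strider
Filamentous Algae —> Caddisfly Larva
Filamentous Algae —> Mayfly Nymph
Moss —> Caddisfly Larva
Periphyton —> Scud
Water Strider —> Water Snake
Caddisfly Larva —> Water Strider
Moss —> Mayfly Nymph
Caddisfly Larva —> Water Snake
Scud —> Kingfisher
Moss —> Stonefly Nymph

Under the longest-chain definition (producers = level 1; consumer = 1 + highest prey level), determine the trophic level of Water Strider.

Trophic level 3

Filamentous Algae is a producer → level 1.
Mayfly Nymph eats Filamentous Algae (level 1); other prey at levels: Moss 1 → level 2.
Water Strider eats Mayfly Nymph (level 2); other prey at levels: Caddisfly Larva 2 → level 3.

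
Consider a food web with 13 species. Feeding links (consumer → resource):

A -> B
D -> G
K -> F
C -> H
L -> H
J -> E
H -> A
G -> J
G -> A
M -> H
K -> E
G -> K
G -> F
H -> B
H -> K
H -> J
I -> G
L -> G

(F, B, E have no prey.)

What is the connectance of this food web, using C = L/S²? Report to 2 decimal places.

The web has S = 13 species and L = 18 feeding links.
C = L / S² = 18 / 169 = 0.1065 ≈ 0.11.

C = 0.11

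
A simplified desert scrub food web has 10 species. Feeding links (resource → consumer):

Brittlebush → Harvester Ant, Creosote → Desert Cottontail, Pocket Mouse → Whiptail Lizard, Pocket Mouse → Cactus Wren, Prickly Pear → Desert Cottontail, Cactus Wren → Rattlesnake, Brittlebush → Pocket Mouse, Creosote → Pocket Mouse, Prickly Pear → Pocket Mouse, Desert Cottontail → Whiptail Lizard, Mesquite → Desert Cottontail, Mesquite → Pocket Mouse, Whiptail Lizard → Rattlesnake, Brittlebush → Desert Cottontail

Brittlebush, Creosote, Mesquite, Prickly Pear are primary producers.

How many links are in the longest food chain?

3 links

One longest chain: Brittlebush → Desert Cottontail → Whiptail Lizard → Rattlesnake.
It has 4 species and 3 links.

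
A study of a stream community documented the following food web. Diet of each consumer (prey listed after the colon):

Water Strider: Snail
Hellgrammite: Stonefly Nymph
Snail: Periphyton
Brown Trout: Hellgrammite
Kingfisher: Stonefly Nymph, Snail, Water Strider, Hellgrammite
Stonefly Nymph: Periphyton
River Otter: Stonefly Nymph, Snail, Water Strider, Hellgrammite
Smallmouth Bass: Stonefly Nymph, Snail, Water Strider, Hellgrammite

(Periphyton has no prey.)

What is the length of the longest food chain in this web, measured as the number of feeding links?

One longest chain: Periphyton → Snail → Water Strider → Kingfisher.
It has 4 species and 3 links.

3 links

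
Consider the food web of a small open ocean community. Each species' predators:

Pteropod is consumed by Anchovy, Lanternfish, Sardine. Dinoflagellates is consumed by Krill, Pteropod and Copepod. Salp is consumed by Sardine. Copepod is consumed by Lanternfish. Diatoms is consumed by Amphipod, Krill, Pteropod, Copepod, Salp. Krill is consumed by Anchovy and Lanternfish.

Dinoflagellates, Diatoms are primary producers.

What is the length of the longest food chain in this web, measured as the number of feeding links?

2 links

One longest chain: Dinoflagellates → Copepod → Lanternfish.
It has 3 species and 2 links.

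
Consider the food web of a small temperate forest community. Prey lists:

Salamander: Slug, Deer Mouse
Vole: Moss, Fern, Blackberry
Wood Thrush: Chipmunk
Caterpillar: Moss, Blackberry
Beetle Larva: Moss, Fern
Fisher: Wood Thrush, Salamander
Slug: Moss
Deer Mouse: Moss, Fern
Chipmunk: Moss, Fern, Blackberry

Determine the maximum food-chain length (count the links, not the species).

One longest chain: Moss → Chipmunk → Wood Thrush → Fisher.
It has 4 species and 3 links.

3 links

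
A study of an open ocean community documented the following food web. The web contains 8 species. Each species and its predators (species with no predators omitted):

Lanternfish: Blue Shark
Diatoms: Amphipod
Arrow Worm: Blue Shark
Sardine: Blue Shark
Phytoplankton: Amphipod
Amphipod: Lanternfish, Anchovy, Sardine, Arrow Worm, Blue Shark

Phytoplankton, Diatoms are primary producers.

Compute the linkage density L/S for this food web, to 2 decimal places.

L/S = 1.25

There are L = 10 links among S = 8 species.
L/S = 10/8 = 1.2500 ≈ 1.25.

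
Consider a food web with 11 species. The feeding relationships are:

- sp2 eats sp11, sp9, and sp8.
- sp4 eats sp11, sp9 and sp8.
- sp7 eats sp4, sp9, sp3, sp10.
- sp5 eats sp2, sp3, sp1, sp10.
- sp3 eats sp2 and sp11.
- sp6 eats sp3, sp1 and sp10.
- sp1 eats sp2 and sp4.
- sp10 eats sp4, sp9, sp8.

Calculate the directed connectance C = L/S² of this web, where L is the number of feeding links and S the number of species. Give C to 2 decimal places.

C = 0.20

The web has S = 11 species and L = 24 feeding links.
C = L / S² = 24 / 121 = 0.1983 ≈ 0.20.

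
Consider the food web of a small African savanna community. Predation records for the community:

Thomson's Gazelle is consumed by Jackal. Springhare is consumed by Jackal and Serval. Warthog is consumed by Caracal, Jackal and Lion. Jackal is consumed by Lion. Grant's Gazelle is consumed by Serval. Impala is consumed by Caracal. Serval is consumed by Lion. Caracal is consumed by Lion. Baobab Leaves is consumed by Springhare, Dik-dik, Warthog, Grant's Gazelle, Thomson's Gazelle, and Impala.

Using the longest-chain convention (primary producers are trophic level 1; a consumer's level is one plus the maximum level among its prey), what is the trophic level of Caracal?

Baobab Leaves is a producer → level 1.
Impala eats Baobab Leaves → level 2.
Caracal eats Impala (level 2); other prey at levels: Warthog 2 → level 3.

Trophic level 3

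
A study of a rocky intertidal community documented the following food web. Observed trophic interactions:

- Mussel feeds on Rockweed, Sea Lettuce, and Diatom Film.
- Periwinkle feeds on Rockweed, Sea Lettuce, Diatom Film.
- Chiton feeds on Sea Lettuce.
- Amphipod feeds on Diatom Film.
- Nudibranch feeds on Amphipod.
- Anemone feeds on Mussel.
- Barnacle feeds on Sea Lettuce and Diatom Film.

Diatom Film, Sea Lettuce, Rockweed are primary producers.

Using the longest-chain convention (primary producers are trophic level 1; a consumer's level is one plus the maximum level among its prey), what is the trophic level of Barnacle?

Trophic level 2

Diatom Film is a producer → level 1.
Barnacle eats Diatom Film (level 1); other prey at levels: Sea Lettuce 1 → level 2.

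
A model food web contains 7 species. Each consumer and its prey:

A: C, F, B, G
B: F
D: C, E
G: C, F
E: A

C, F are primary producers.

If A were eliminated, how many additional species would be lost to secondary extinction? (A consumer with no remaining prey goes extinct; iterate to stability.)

1

Remove A.
Round 1: E (all prey gone) → extinct.
No further losses. Total secondary extinctions: 1.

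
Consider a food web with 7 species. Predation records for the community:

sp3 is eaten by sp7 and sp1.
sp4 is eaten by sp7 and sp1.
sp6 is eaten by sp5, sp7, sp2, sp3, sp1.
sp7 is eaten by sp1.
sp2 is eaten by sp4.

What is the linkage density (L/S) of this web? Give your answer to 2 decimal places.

There are L = 11 links among S = 7 species.
L/S = 11/7 = 1.5714 ≈ 1.57.

L/S = 1.57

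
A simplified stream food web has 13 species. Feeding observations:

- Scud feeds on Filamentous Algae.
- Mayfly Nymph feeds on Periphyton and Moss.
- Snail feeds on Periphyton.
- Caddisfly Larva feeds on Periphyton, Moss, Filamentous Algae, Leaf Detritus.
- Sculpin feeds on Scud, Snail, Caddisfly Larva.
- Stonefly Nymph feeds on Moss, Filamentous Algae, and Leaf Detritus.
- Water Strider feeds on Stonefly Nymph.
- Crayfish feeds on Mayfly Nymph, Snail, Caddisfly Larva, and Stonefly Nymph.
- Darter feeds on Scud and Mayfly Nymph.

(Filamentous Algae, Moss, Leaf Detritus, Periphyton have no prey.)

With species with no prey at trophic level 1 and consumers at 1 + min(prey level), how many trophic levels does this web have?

3

Basal resources (level 1): Filamentous Algae, Moss, Leaf Detritus, Periphyton.
Following each consumer down to its lowest-level prey: Periphyton → Snail → Sculpin (levels 1 through 3).
All prey of Sculpin (Snail 2, Caddisfly Larva 2, Scud 2) are at level 2 or above, so Sculpin is at level 1 + 2 = 3.
Every consumer has at least one prey at level 2 or below, so none exceeds level 3.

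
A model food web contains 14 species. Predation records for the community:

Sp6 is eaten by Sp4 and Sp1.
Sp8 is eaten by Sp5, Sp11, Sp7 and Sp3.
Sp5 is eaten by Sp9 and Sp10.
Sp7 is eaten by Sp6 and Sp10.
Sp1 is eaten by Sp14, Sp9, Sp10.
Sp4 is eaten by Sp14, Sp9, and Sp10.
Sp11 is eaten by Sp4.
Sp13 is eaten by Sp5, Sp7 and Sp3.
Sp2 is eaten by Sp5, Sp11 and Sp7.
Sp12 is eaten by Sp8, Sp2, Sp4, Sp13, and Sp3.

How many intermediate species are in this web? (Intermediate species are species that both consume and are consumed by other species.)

9

Intermediate species (has both prey and predators): Sp2, Sp13, Sp8, Sp5, Sp7, Sp11, Sp6, Sp4, Sp1.
Count: 9.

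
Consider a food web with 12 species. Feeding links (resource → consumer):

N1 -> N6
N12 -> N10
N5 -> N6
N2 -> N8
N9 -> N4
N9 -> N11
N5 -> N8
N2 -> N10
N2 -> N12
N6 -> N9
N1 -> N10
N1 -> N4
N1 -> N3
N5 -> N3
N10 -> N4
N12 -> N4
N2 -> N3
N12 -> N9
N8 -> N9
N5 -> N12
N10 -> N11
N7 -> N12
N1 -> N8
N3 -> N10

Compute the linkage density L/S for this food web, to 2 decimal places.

There are L = 24 links among S = 12 species.
L/S = 24/12 = 2.0000 ≈ 2.00.

L/S = 2.00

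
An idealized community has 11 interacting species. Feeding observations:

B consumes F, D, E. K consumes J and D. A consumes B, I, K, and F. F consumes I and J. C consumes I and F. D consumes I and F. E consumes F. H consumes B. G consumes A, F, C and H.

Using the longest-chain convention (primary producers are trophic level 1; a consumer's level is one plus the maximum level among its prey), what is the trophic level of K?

I is a producer → level 1.
F eats I (level 1); other prey at levels: J 1 → level 2.
D eats F (level 2); other prey at levels: I 1 → level 3.
K eats D (level 3); other prey at levels: J 1 → level 4.

Trophic level 4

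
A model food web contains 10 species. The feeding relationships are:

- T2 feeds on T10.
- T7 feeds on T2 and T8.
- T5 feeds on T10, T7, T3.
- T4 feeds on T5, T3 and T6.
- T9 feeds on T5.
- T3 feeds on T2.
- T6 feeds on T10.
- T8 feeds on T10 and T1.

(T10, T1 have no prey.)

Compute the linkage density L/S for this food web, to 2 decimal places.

L/S = 1.40

There are L = 14 links among S = 10 species.
L/S = 14/10 = 1.4000 ≈ 1.40.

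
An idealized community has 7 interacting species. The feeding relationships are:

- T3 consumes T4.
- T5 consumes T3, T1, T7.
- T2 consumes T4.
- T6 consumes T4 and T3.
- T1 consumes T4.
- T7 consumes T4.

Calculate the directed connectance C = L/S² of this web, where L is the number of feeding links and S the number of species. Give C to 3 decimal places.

C = 0.184

The web has S = 7 species and L = 9 feeding links.
C = L / S² = 9 / 49 = 0.1837 ≈ 0.184.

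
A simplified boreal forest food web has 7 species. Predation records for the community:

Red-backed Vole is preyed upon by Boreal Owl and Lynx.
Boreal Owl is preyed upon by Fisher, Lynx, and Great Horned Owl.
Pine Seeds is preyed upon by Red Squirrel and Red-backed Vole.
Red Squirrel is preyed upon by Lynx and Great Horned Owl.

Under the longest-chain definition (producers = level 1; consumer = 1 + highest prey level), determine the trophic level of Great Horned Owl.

Trophic level 4

Pine Seeds is a producer → level 1.
Red-backed Vole eats Pine Seeds → level 2.
Boreal Owl eats Red-backed Vole → level 3.
Great Horned Owl eats Boreal Owl (level 3); other prey at levels: Red Squirrel 2 → level 4.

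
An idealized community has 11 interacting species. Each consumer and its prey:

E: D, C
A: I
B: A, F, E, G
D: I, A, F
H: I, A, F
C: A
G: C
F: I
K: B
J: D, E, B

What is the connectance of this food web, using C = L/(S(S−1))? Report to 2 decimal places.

C = 0.18

The web has S = 11 species and L = 20 feeding links.
C = L / (S(S−1)) = 20 / 110 = 0.1818 ≈ 0.18.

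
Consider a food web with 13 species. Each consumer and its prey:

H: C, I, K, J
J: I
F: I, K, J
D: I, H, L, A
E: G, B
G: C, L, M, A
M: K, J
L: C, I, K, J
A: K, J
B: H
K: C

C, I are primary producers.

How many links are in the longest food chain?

One longest chain: C → K → L → G → E.
It has 5 species and 4 links.

4 links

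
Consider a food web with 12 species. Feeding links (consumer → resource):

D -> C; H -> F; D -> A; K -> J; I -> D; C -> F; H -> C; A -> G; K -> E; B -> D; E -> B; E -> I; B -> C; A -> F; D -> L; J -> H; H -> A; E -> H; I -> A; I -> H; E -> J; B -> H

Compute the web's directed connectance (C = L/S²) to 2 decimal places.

The web has S = 12 species and L = 22 feeding links.
C = L / S² = 22 / 144 = 0.1528 ≈ 0.15.

C = 0.15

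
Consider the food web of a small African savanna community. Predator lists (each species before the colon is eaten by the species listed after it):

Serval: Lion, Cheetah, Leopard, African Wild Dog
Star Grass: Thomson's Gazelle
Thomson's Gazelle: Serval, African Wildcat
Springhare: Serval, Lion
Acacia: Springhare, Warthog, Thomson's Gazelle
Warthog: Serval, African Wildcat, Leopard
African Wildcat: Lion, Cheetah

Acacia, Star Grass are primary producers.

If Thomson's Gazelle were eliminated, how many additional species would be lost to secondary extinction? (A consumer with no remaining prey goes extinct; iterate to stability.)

Remove Thomson's Gazelle.
Every predator of it retains at least one other prey: Serval still has Springhare, Warthog; African Wildcat still has Warthog.
No consumer loses all prey, so no secondary extinctions occur.

0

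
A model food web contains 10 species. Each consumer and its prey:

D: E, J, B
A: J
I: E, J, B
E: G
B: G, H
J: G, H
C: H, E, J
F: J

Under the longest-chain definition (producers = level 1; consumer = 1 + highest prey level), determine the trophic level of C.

Trophic level 3

G is a producer → level 1.
E eats G → level 2.
C eats E (level 2); other prey at levels: H 1, J 2 → level 3.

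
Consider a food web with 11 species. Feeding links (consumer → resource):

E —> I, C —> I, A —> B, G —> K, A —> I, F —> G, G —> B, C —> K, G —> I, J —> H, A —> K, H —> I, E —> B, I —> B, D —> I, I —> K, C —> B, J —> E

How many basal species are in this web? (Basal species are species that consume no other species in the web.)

2

Basal species (no prey listed): B, K.
Count: 2.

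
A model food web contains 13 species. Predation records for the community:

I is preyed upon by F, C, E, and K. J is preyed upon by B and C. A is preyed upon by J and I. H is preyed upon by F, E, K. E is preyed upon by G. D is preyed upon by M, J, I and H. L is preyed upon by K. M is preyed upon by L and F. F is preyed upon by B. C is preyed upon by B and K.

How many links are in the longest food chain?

One longest chain: D → H → F → B.
It has 4 species and 3 links.

3 links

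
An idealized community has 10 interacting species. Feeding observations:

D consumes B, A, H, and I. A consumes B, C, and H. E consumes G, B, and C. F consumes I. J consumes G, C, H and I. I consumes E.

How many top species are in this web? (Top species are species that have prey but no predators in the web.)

3

Top species (has prey, but nothing eats it): J, D, F.
Count: 3.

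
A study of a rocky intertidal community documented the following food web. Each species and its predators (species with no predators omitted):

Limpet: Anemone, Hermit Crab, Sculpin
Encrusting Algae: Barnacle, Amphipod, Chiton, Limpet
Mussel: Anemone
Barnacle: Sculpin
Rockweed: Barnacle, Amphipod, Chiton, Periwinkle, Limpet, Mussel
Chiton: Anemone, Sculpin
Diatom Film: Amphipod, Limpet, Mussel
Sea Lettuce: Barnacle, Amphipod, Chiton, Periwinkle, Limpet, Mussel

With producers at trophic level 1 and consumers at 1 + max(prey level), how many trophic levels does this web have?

3

Producers (level 1): Rockweed, Encrusting Algae, Sea Lettuce, Diatom Film.
Rockweed → Limpet → Anemone gives Anemone level 3.
No species has a prey at level 3, so no species reaches level 4.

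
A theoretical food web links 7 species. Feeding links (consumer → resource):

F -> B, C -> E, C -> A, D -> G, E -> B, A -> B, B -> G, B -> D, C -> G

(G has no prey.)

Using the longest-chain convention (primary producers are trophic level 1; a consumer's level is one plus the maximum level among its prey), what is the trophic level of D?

G is a producer → level 1.
D eats G → level 2.

Trophic level 2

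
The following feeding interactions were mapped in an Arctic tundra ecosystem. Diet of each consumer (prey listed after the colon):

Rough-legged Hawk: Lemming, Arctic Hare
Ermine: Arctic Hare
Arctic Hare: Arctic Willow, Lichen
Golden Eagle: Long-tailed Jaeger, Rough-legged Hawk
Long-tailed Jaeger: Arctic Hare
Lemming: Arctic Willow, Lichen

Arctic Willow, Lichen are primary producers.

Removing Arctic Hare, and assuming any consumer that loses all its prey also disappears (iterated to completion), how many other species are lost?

Remove Arctic Hare.
Round 1: Long-tailed Jaeger (all prey gone), Ermine (all prey gone) → extinct.
No further losses. Total secondary extinctions: 2.

2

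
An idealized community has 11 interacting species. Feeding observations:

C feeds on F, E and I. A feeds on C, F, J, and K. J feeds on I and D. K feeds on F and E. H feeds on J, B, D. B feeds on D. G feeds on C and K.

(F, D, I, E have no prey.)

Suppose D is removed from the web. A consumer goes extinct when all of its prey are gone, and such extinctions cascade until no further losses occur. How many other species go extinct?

Remove D.
Round 1: B (all prey gone) → extinct.
No further losses. Total secondary extinctions: 1.

1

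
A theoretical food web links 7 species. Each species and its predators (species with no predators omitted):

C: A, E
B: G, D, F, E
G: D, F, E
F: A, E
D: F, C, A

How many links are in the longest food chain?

4 links

One longest chain: B → G → D → F → A.
It has 5 species and 4 links.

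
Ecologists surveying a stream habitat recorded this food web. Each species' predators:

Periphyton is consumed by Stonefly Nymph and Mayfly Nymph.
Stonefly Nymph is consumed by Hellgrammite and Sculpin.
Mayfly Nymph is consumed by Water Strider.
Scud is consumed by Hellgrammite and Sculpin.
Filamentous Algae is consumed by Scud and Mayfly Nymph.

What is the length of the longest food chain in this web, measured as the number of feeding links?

One longest chain: Periphyton → Stonefly Nymph → Hellgrammite.
It has 3 species and 2 links.

2 links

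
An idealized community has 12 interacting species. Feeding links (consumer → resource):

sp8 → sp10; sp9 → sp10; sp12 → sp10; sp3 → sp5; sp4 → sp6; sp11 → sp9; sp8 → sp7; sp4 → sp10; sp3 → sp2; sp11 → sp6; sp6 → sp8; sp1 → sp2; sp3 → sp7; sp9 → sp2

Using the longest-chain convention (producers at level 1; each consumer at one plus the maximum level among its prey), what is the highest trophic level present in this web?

Producers (level 1): sp10, sp7, sp5, sp2.
sp10 → sp8 → sp6 → sp4 gives sp4 level 4.
No species has a prey at level 4, so no species reaches level 5.

4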